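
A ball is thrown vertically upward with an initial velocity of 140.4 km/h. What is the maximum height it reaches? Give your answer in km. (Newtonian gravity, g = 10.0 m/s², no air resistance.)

v₀ = 140.4 km/h × 0.2777777777777778 = 39.0 m/s
h_max = v₀² / (2g) = 39.0² / (2 × 10.0) = 1521.0 / 20.0 = 76.05 m
h_max = 76.05 m / 1000.0 = 0.07605 km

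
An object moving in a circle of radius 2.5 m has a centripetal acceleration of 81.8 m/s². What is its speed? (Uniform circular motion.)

v = √(a_c × r) = √(81.8 × 2.5) = 14.3 m/s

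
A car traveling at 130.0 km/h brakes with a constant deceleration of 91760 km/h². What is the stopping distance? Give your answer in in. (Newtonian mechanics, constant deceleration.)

v₀ = 130.0 km/h × 0.2777777777777778 = 36.1111 m/s
a = 91760 km/h² × 7.716049382716049e-05 = 7.08025 m/s²
d = v₀² / (2a) = 36.1111² / (2 × 7.08025) = 1304.01 / 14.1605 = 92.0879 m
d = 92.0879 m / 0.0254 = 3626 in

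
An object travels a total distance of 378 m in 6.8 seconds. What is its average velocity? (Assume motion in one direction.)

v_avg = Δd / Δt = 378 / 6.8 = 55.59 m/s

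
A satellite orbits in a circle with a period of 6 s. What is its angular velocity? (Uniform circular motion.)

ω = 2π/T = 2π/6 = 1.0472 rad/s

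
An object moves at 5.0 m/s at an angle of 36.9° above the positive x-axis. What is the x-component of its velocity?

vₓ = v cos(θ) = 5.0 × cos(36.9°) = 4.0 m/s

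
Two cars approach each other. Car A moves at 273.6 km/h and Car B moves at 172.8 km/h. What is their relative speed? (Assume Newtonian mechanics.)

v_rel = v_A + v_B = 273.6 + 172.8 = 446.4 km/h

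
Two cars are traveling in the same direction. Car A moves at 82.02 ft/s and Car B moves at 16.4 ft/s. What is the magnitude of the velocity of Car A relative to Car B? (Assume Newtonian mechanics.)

v_rel = |v_A - v_B| = |82.02 - 16.4| = 65.62 ft/s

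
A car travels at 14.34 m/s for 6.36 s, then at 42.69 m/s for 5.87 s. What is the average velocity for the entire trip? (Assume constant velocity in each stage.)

d₁ = v₁t₁ = 14.34 × 6.36 = 91.2024 m
d₂ = v₂t₂ = 42.69 × 5.87 = 250.5903 m
d_total = 341.7927 m, t_total = 12.23 s
v_avg = d_total/t_total = 341.7927/12.23 = 27.95 m/s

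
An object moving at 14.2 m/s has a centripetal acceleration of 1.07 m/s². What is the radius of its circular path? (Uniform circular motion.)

r = v²/a_c = 14.2²/1.07 = 188.45 m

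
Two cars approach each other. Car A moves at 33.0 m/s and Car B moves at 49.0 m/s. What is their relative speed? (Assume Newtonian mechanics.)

v_rel = v_A + v_B = 33.0 + 49.0 = 82.0 m/s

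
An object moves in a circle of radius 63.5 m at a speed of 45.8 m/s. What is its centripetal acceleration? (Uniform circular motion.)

a_c = v²/r = 45.8²/63.5 = 2097.64/63.5 = 33.03 m/s²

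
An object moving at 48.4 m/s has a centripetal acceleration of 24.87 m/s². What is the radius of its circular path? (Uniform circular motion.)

r = v²/a_c = 48.4²/24.87 = 94.19 m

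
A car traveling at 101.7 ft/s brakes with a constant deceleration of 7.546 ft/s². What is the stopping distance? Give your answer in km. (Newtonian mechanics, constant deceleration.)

v₀ = 101.7 ft/s × 0.3048 = 30.9982 m/s
a = 7.546 ft/s² × 0.3048 = 2.30002 m/s²
d = v₀² / (2a) = 30.9982² / (2 × 2.30002) = 960.888 / 4.60004 = 208.887 m
d = 208.887 m / 1000.0 = 0.2089 km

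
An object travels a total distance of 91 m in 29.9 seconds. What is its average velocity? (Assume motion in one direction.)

v_avg = Δd / Δt = 91 / 29.9 = 3.04 m/s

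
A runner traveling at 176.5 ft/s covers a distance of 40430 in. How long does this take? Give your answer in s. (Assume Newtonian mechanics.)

d = 40430 in × 0.0254 = 1026.92 m
v = 176.5 ft/s × 0.3048 = 53.7972 m/s
t = d / v = 1026.92 / 53.7972 = 19.09 s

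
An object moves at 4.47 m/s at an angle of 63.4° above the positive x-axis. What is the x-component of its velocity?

vₓ = v cos(θ) = 4.47 × cos(63.4°) = 2.0 m/s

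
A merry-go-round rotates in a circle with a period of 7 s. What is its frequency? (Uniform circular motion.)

f = 1/T = 1/7 = 0.1429 Hz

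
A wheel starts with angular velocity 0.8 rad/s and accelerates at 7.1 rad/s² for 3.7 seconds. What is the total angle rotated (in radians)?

θ = ω₀t + ½αt² = 0.8×3.7 + ½×7.1×3.7² = 51.56 rad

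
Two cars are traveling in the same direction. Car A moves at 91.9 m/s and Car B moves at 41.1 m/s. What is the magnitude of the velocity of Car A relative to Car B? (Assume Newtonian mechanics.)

v_rel = |v_A - v_B| = |91.9 - 41.1| = 50.8 m/s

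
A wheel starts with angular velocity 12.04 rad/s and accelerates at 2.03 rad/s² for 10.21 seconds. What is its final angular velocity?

ω = ω₀ + αt = 12.04 + 2.03 × 10.21 = 32.77 rad/s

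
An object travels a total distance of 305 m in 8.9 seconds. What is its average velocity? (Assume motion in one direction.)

v_avg = Δd / Δt = 305 / 8.9 = 34.27 m/s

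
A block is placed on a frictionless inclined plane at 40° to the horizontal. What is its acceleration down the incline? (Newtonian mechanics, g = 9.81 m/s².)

a = g sin(θ) = 9.81 × sin(40°) = 9.81 × 0.6428 = 6.31 m/s²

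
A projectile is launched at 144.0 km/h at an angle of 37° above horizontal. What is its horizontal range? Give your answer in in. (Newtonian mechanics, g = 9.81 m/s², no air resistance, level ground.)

v₀ = 144.0 km/h × 0.2777777777777778 = 40.0 m/s
R = v₀² × sin(2θ) / g = 40.0² × sin(2 × 37°) / 9.81 = 1600.0 × 0.961262 / 9.81 = 156.781 m
R = 156.781 m / 0.0254 = 6172 in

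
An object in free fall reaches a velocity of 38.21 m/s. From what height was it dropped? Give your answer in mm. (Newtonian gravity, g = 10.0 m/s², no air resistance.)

h = v² / (2g) = 38.21² / (2 × 10.0) = 73.0002 m
h = 73.0002 m / 0.001 = 73000 mm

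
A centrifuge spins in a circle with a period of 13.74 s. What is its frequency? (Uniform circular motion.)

f = 1/T = 1/13.74 = 0.0728 Hz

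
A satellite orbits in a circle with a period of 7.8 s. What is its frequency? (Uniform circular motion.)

f = 1/T = 1/7.8 = 0.1282 Hz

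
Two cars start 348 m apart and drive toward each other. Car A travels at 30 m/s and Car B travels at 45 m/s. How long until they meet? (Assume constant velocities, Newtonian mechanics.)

Combined speed: v_combined = 30 + 45 = 75 m/s
Time to meet: t = d/v_combined = 348/75 = 4.64 s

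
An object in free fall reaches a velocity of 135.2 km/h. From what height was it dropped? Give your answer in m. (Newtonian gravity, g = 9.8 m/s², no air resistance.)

v = 135.2 km/h × 0.2777777777777778 = 37.5556 m/s
h = v² / (2g) = 37.5556² / (2 × 9.8) = 71.96 m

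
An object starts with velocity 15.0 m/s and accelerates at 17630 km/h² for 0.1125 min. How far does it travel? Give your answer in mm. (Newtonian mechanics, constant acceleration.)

a = 17630 km/h² × 7.716049382716049e-05 = 1.36034 m/s²
t = 0.1125 min × 60.0 = 6.75 s
d = v₀ × t + ½ × a × t² = 15.0 × 6.75 + 0.5 × 1.36034 × 6.75² = 132.24 m
d = 132.24 m / 0.001 = 132200 mm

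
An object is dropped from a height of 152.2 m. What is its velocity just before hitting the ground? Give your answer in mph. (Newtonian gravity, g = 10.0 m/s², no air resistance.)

v = √(2gh) = √(2 × 10.0 × 152.2) = 55.1725 m/s
v = 55.1725 m/s / 0.44704 = 123.4 mph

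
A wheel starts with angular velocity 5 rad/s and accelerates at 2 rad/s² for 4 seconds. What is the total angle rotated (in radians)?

θ = ω₀t + ½αt² = 5×4 + ½×2×4² = 36.0 rad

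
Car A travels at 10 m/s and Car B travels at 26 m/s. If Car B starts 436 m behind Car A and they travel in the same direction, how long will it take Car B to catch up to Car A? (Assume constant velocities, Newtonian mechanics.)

Relative speed: v_rel = 26 - 10 = 16 m/s
Time to catch: t = d₀/v_rel = 436/16 = 27.25 s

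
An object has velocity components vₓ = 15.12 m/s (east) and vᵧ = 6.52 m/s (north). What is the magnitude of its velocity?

|v| = √(vₓ² + vᵧ²) = √(15.12² + 6.52²) = √(271.1248) = 16.47 m/s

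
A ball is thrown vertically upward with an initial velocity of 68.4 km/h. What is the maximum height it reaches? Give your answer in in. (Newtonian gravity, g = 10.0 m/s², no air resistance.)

v₀ = 68.4 km/h × 0.2777777777777778 = 19.0 m/s
h_max = v₀² / (2g) = 19.0² / (2 × 10.0) = 361.0 / 20.0 = 18.05 m
h_max = 18.05 m / 0.0254 = 710.6 in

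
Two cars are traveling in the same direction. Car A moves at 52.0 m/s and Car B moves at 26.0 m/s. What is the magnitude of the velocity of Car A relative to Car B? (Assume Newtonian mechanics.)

v_rel = |v_A - v_B| = |52.0 - 26.0| = 26.0 m/s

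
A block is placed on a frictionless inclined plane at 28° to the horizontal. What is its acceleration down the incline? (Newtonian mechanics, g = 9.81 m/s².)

a = g sin(θ) = 9.81 × sin(28°) = 9.81 × 0.4695 = 4.61 m/s²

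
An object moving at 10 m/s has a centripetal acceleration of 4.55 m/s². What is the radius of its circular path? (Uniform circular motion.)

r = v²/a_c = 10²/4.55 = 21.98 m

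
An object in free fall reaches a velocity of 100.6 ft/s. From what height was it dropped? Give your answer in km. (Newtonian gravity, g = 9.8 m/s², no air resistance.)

v = 100.6 ft/s × 0.3048 = 30.6629 m/s
h = v² / (2g) = 30.6629² / (2 × 9.8) = 47.9701 m
h = 47.9701 m / 1000.0 = 0.04797 km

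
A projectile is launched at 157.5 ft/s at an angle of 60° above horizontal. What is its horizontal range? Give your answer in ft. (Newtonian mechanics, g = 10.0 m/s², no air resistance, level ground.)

v₀ = 157.5 ft/s × 0.3048 = 48.006 m/s
R = v₀² × sin(2θ) / g = 48.006² × sin(2 × 60°) / 10.0 = 2304.58 × 0.866025 / 10.0 = 199.582 m
R = 199.582 m / 0.3048 = 654.8 ft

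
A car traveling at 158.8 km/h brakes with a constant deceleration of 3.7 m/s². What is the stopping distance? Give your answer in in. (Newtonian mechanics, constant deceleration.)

v₀ = 158.8 km/h × 0.2777777777777778 = 44.1111 m/s
d = v₀² / (2a) = 44.1111² / (2 × 3.7) = 1945.79 / 7.4 = 262.945 m
d = 262.945 m / 0.0254 = 10350 in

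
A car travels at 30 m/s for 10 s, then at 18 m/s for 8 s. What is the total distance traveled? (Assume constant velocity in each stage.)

d₁ = v₁t₁ = 30 × 10 = 300 m
d₂ = v₂t₂ = 18 × 8 = 144 m
d_total = 300 + 144 = 444 m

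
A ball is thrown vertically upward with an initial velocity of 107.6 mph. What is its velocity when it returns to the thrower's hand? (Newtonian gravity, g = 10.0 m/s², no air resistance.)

By conservation of energy (no air resistance), the ball returns to the throw height with the same speed as launch, but directed downward.
|v_ground| = v₀ = 107.6 mph
v_ground = 107.6 mph (downward)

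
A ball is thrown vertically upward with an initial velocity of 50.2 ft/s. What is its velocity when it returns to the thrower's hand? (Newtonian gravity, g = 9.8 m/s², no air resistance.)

By conservation of energy (no air resistance), the ball returns to the throw height with the same speed as launch, but directed downward.
|v_ground| = v₀ = 50.2 ft/s
v_ground = 50.2 ft/s (downward)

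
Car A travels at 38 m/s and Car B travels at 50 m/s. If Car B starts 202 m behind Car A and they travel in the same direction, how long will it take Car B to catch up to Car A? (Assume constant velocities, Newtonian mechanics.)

Relative speed: v_rel = 50 - 38 = 12 m/s
Time to catch: t = d₀/v_rel = 202/12 = 16.83 s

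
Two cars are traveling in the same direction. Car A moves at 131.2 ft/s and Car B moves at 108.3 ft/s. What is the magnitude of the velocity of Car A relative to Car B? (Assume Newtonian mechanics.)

v_rel = |v_A - v_B| = |131.2 - 108.3| = 22.9 ft/s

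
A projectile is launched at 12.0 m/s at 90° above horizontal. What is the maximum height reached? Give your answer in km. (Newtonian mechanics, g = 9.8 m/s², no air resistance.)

H = v₀² × sin²(θ) / (2g) = 12.0² × sin(90°)² / (2 × 9.8) = 144.0 × 1.0 / 19.6 = 7.34694 m
H = 7.34694 m / 1000.0 = 0.007347 km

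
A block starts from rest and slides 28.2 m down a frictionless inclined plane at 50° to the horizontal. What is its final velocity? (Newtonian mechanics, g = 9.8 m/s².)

a = g sin(θ) = 9.8 × sin(50°) = 7.5072 m/s²
v = √(2ad) = √(2 × 7.5072 × 28.2) = 20.58 m/s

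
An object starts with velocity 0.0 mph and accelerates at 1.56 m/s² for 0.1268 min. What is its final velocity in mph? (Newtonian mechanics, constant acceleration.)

v₀ = 0.0 mph × 0.44704 = 0.0 m/s
t = 0.1268 min × 60.0 = 7.608 s
v = v₀ + a × t = 0.0 + 1.56 × 7.608 = 11.8685 m/s
v = 11.8685 m/s / 0.44704 = 26.55 mph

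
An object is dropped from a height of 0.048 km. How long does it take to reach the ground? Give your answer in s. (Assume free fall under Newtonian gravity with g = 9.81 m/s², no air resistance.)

h = 0.048 km × 1000.0 = 48.0 m
t = √(2h/g) = √(2 × 48.0 / 9.81) = 3.128 s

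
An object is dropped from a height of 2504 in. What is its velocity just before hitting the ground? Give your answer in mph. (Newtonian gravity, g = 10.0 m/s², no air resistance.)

h = 2504 in × 0.0254 = 63.6016 m
v = √(2gh) = √(2 × 10.0 × 63.6016) = 35.6656 m/s
v = 35.6656 m/s / 0.44704 = 79.78 mph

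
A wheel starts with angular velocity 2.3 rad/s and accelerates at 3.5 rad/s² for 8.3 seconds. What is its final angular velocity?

ω = ω₀ + αt = 2.3 + 3.5 × 8.3 = 31.35 rad/s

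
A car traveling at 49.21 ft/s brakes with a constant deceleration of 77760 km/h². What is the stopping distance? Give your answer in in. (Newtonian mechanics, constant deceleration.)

v₀ = 49.21 ft/s × 0.3048 = 14.9992 m/s
a = 77760 km/h² × 7.716049382716049e-05 = 6.0 m/s²
d = v₀² / (2a) = 14.9992² / (2 × 6.0) = 224.976 / 12.0 = 18.748 m
d = 18.748 m / 0.0254 = 738.1 in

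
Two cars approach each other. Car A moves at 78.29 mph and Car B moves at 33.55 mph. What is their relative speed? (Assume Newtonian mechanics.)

v_rel = v_A + v_B = 78.29 + 33.55 = 111.84 mph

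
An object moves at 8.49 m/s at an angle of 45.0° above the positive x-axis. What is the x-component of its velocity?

vₓ = v cos(θ) = 8.49 × cos(45.0°) = 6.0 m/s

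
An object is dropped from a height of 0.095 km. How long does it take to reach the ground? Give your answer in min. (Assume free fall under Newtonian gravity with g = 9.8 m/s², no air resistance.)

h = 0.095 km × 1000.0 = 95.0 m
t = √(2h/g) = √(2 × 95.0 / 9.8) = 4.40315 s
t = 4.40315 s / 60.0 = 0.07339 min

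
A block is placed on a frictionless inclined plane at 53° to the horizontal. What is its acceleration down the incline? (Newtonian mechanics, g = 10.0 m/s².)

a = g sin(θ) = 10.0 × sin(53°) = 10.0 × 0.7986 = 7.99 m/s²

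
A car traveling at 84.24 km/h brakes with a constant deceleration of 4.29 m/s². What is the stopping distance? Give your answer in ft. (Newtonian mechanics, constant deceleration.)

v₀ = 84.24 km/h × 0.2777777777777778 = 23.4 m/s
d = v₀² / (2a) = 23.4² / (2 × 4.29) = 547.56 / 8.58 = 63.8182 m
d = 63.8182 m / 0.3048 = 209.4 ft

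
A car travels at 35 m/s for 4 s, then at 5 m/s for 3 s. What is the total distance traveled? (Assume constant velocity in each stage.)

d₁ = v₁t₁ = 35 × 4 = 140 m
d₂ = v₂t₂ = 5 × 3 = 15 m
d_total = 140 + 15 = 155 m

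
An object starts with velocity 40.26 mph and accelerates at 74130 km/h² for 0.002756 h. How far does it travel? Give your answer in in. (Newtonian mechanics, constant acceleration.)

v₀ = 40.26 mph × 0.44704 = 17.9978 m/s
a = 74130 km/h² × 7.716049382716049e-05 = 5.71991 m/s²
t = 0.002756 h × 3600.0 = 9.9216 s
d = v₀ × t + ½ × a × t² = 17.9978 × 9.9216 + 0.5 × 5.71991 × 9.9216² = 460.096 m
d = 460.096 m / 0.0254 = 18110 in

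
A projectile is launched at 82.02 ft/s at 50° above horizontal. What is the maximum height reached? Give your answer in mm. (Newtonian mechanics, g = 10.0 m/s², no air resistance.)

v₀ = 82.02 ft/s × 0.3048 = 24.9997 m/s
H = v₀² × sin²(θ) / (2g) = 24.9997² × sin(50°)² / (2 × 10.0) = 624.985 × 0.586824 / 20.0 = 18.3378 m
H = 18.3378 m / 0.001 = 18340 mm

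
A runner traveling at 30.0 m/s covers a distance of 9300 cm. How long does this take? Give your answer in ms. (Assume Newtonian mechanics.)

d = 9300 cm × 0.01 = 93.0 m
t = d / v = 93.0 / 30.0 = 3.1 s
t = 3.1 s / 0.001 = 3100 ms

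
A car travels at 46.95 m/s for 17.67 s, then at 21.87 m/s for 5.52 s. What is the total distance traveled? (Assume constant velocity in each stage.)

d₁ = v₁t₁ = 46.95 × 17.67 = 829.6065 m
d₂ = v₂t₂ = 21.87 × 5.52 = 120.7224 m
d_total = 829.6065 + 120.7224 = 950.33 m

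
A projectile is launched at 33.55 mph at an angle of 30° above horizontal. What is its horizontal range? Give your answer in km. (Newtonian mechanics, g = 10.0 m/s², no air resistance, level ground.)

v₀ = 33.55 mph × 0.44704 = 14.9982 m/s
R = v₀² × sin(2θ) / g = 14.9982² × sin(2 × 30°) / 10.0 = 224.946 × 0.866025 / 10.0 = 19.4809 m
R = 19.4809 m / 1000.0 = 0.01948 km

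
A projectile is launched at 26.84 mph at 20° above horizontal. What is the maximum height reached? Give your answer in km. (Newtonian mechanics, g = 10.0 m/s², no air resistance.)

v₀ = 26.84 mph × 0.44704 = 11.9986 m/s
H = v₀² × sin²(θ) / (2g) = 11.9986² × sin(20°)² / (2 × 10.0) = 143.966 × 0.116978 / 20.0 = 0.842043 m
H = 0.842043 m / 1000.0 = 0.000842 km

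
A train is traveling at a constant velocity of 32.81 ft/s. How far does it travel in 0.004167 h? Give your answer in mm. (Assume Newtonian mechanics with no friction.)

v = 32.81 ft/s × 0.3048 = 10.0005 m/s
t = 0.004167 h × 3600.0 = 15.0012 s
d = v × t = 10.0005 × 15.0012 = 150.02 m
d = 150.02 m / 0.001 = 150000 mm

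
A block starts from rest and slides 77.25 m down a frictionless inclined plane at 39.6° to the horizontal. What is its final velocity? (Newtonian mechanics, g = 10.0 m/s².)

a = g sin(θ) = 10.0 × sin(39.6°) = 6.3742 m/s²
v = √(2ad) = √(2 × 6.3742 × 77.25) = 31.38 m/s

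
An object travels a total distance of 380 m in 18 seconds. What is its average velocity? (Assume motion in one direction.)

v_avg = Δd / Δt = 380 / 18 = 21.11 m/s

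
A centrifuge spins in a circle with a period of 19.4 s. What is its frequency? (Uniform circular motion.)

f = 1/T = 1/19.4 = 0.0515 Hz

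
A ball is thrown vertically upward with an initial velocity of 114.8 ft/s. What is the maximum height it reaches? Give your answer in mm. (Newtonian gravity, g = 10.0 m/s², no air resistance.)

v₀ = 114.8 ft/s × 0.3048 = 34.991 m/s
h_max = v₀² / (2g) = 34.991² / (2 × 10.0) = 1224.37 / 20.0 = 61.2185 m
h_max = 61.2185 m / 0.001 = 61220 mm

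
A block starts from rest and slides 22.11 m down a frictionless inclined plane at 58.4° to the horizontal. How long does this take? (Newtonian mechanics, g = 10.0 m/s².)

a = g sin(θ) = 10.0 × sin(58.4°) = 8.5173 m/s²
t = √(2d/a) = √(2 × 22.11 / 8.5173) = 2.28 s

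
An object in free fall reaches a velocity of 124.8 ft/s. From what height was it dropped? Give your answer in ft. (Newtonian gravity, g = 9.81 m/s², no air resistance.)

v = 124.8 ft/s × 0.3048 = 38.039 m/s
h = v² / (2g) = 38.039² / (2 × 9.81) = 73.7495 m
h = 73.7495 m / 0.3048 = 242.0 ft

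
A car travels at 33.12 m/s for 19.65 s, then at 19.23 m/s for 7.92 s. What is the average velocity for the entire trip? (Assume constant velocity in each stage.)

d₁ = v₁t₁ = 33.12 × 19.65 = 650.808 m
d₂ = v₂t₂ = 19.23 × 7.92 = 152.3016 m
d_total = 803.1096 m, t_total = 27.57 s
v_avg = d_total/t_total = 803.1096/27.57 = 29.13 m/s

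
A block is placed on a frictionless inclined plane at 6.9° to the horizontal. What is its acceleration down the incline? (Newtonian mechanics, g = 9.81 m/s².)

a = g sin(θ) = 9.81 × sin(6.9°) = 9.81 × 0.1201 = 1.18 m/s²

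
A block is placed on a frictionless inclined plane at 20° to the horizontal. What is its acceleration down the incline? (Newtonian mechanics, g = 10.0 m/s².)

a = g sin(θ) = 10.0 × sin(20°) = 10.0 × 0.342 = 3.42 m/s²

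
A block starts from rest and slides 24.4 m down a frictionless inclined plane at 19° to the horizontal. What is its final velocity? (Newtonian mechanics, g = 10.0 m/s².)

a = g sin(θ) = 10.0 × sin(19°) = 3.2557 m/s²
v = √(2ad) = √(2 × 3.2557 × 24.4) = 12.6 m/s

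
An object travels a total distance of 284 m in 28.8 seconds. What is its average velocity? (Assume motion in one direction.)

v_avg = Δd / Δt = 284 / 28.8 = 9.86 m/s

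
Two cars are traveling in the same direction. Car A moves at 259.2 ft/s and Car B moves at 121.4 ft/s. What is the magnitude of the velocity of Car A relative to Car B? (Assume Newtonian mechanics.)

v_rel = |v_A - v_B| = |259.2 - 121.4| = 137.8 ft/s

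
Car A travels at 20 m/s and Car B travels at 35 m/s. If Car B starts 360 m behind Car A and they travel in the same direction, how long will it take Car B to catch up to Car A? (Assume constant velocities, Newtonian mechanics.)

Relative speed: v_rel = 35 - 20 = 15 m/s
Time to catch: t = d₀/v_rel = 360/15 = 24.0 s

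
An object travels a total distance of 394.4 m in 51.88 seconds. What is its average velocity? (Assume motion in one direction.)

v_avg = Δd / Δt = 394.4 / 51.88 = 7.6 m/s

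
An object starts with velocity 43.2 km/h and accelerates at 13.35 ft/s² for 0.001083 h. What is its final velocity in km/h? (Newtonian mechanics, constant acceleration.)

v₀ = 43.2 km/h × 0.2777777777777778 = 12.0 m/s
a = 13.35 ft/s² × 0.3048 = 4.06908 m/s²
t = 0.001083 h × 3600.0 = 3.8988 s
v = v₀ + a × t = 12.0 + 4.06908 × 3.8988 = 27.8645 m/s
v = 27.8645 m/s / 0.2777777777777778 = 100.3 km/h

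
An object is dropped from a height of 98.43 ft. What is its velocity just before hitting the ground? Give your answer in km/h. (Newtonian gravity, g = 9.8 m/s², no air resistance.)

h = 98.43 ft × 0.3048 = 30.0015 m
v = √(2gh) = √(2 × 9.8 × 30.0015) = 24.2493 m/s
v = 24.2493 m/s / 0.2777777777777778 = 87.3 km/h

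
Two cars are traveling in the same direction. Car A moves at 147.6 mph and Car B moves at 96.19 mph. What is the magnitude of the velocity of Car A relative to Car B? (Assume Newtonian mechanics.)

v_rel = |v_A - v_B| = |147.6 - 96.19| = 51.41 mph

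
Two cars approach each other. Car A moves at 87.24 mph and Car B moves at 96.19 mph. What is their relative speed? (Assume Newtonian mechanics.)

v_rel = v_A + v_B = 87.24 + 96.19 = 183.43 mph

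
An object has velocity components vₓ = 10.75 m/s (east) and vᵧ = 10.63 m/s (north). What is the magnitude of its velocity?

|v| = √(vₓ² + vᵧ²) = √(10.75² + 10.63²) = √(228.5594) = 15.12 m/s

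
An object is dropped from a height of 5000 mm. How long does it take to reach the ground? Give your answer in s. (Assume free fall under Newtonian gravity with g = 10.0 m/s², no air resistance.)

h = 5000 mm × 0.001 = 5.0 m
t = √(2h/g) = √(2 × 5.0 / 10.0) = 1.0 s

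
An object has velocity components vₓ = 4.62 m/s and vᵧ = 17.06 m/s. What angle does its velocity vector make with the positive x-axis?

θ = arctan(vᵧ/vₓ) = arctan(17.06/4.62) = 74.85°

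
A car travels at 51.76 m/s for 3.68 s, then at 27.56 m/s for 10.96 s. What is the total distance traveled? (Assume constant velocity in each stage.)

d₁ = v₁t₁ = 51.76 × 3.68 = 190.4768 m
d₂ = v₂t₂ = 27.56 × 10.96 = 302.0576 m
d_total = 190.4768 + 302.0576 = 492.53 m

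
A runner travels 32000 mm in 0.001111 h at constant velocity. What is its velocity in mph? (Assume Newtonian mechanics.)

d = 32000 mm × 0.001 = 32.0 m
t = 0.001111 h × 3600.0 = 3.9996 s
v = d / t = 32.0 / 3.9996 = 8.0008 m/s
v = 8.0008 m/s / 0.44704 = 17.9 mph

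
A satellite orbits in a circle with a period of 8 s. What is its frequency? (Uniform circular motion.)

f = 1/T = 1/8 = 0.125 Hz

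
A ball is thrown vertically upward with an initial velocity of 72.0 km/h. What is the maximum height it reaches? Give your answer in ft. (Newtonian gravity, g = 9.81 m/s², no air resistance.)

v₀ = 72.0 km/h × 0.2777777777777778 = 20.0 m/s
h_max = v₀² / (2g) = 20.0² / (2 × 9.81) = 400.0 / 19.62 = 20.3874 m
h_max = 20.3874 m / 0.3048 = 66.89 ft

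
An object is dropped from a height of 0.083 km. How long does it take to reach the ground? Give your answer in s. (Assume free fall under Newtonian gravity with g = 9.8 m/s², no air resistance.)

h = 0.083 km × 1000.0 = 83.0 m
t = √(2h/g) = √(2 × 83.0 / 9.8) = 4.116 s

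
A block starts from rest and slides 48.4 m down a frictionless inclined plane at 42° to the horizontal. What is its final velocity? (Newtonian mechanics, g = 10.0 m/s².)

a = g sin(θ) = 10.0 × sin(42°) = 6.6913 m/s²
v = √(2ad) = √(2 × 6.6913 × 48.4) = 25.45 m/s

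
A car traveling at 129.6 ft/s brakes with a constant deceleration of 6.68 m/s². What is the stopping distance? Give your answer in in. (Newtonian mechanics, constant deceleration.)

v₀ = 129.6 ft/s × 0.3048 = 39.5021 m/s
d = v₀² / (2a) = 39.5021² / (2 × 6.68) = 1560.42 / 13.36 = 116.798 m
d = 116.798 m / 0.0254 = 4598 in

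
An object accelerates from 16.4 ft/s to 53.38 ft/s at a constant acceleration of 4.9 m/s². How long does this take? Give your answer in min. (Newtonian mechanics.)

v₀ = 16.4 ft/s × 0.3048 = 4.99872 m/s
v = 53.38 ft/s × 0.3048 = 16.2702 m/s
t = (v - v₀) / a = (16.2702 - 4.99872) / 4.9 = 2.3003 s
t = 2.3003 s / 60.0 = 0.03834 min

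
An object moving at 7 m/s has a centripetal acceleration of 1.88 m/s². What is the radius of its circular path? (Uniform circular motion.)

r = v²/a_c = 7²/1.88 = 26.06 m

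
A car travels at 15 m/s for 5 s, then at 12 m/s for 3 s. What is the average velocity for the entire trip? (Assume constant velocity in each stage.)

d₁ = v₁t₁ = 15 × 5 = 75 m
d₂ = v₂t₂ = 12 × 3 = 36 m
d_total = 111 m, t_total = 8 s
v_avg = d_total/t_total = 111/8 = 13.88 m/s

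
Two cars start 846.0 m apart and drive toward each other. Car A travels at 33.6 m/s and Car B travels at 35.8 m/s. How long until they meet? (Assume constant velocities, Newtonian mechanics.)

Combined speed: v_combined = 33.6 + 35.8 = 69.4 m/s
Time to meet: t = d/v_combined = 846.0/69.4 = 12.19 s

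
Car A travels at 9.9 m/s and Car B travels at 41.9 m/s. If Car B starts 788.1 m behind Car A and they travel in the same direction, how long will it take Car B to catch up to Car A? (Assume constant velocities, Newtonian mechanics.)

Relative speed: v_rel = 41.9 - 9.9 = 32.0 m/s
Time to catch: t = d₀/v_rel = 788.1/32.0 = 24.63 s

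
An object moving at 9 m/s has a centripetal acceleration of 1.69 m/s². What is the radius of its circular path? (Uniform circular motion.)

r = v²/a_c = 9²/1.69 = 47.93 m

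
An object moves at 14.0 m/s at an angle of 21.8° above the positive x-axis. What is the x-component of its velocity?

vₓ = v cos(θ) = 14.0 × cos(21.8°) = 13.0 m/s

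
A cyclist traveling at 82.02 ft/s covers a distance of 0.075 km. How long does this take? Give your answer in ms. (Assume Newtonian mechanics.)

d = 0.075 km × 1000.0 = 75.0 m
v = 82.02 ft/s × 0.3048 = 24.9997 m/s
t = d / v = 75.0 / 24.9997 = 3.00004 s
t = 3.00004 s / 0.001 = 3000 ms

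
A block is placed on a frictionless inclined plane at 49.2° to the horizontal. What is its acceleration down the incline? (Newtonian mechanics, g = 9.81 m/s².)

a = g sin(θ) = 9.81 × sin(49.2°) = 9.81 × 0.757 = 7.43 m/s²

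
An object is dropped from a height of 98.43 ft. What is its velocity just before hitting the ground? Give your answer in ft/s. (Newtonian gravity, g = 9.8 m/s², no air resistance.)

h = 98.43 ft × 0.3048 = 30.0015 m
v = √(2gh) = √(2 × 9.8 × 30.0015) = 24.2493 m/s
v = 24.2493 m/s / 0.3048 = 79.56 ft/s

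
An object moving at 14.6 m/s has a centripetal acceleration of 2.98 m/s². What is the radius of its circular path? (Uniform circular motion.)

r = v²/a_c = 14.6²/2.98 = 71.53 m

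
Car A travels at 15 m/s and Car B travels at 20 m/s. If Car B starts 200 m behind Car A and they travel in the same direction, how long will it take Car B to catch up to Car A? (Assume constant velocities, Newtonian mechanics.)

Relative speed: v_rel = 20 - 15 = 5 m/s
Time to catch: t = d₀/v_rel = 200/5 = 40.0 s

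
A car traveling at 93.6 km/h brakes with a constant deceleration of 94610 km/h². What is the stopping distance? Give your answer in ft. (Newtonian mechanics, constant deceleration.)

v₀ = 93.6 km/h × 0.2777777777777778 = 26.0 m/s
a = 94610 km/h² × 7.716049382716049e-05 = 7.30015 m/s²
d = v₀² / (2a) = 26.0² / (2 × 7.30015) = 676.0 / 14.6003 = 46.3004 m
d = 46.3004 m / 0.3048 = 151.9 ft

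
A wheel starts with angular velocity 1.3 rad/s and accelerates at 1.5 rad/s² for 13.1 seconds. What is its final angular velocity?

ω = ω₀ + αt = 1.3 + 1.5 × 13.1 = 20.95 rad/s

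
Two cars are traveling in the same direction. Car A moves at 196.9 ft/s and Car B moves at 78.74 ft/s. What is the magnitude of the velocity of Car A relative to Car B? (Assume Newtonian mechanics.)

v_rel = |v_A - v_B| = |196.9 - 78.74| = 118.16 ft/s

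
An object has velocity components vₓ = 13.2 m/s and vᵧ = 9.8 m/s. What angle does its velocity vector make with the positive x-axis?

θ = arctan(vᵧ/vₓ) = arctan(9.8/13.2) = 36.59°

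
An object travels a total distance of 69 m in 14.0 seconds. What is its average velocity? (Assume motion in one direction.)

v_avg = Δd / Δt = 69 / 14.0 = 4.93 m/s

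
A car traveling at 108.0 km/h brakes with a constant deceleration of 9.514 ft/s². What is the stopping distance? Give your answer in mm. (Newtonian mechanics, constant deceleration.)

v₀ = 108.0 km/h × 0.2777777777777778 = 30.0 m/s
a = 9.514 ft/s² × 0.3048 = 2.89987 m/s²
d = v₀² / (2a) = 30.0² / (2 × 2.89987) = 900.0 / 5.79974 = 155.179 m
d = 155.179 m / 0.001 = 155200 mm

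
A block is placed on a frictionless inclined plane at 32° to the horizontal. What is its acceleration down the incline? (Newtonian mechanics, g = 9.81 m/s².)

a = g sin(θ) = 9.81 × sin(32°) = 9.81 × 0.5299 = 5.2 m/s²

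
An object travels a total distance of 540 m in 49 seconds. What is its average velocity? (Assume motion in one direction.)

v_avg = Δd / Δt = 540 / 49 = 11.02 m/s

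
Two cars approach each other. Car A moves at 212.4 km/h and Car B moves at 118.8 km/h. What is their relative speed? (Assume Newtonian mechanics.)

v_rel = v_A + v_B = 212.4 + 118.8 = 331.2 km/h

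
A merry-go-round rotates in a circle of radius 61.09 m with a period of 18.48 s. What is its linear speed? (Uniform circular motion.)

v = 2πr/T = 2π×61.09/18.48 = 20.77 m/s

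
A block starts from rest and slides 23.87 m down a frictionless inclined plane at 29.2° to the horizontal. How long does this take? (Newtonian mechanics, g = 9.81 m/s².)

a = g sin(θ) = 9.81 × sin(29.2°) = 4.7859 m/s²
t = √(2d/a) = √(2 × 23.87 / 4.7859) = 3.16 s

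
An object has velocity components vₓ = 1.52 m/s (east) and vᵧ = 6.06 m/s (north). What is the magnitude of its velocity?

|v| = √(vₓ² + vᵧ²) = √(1.52² + 6.06²) = √(39.034) = 6.25 m/s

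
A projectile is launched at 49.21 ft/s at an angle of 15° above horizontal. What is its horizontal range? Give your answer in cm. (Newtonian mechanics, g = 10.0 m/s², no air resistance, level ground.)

v₀ = 49.21 ft/s × 0.3048 = 14.9992 m/s
R = v₀² × sin(2θ) / g = 14.9992² × sin(2 × 15°) / 10.0 = 224.976 × 0.5 / 10.0 = 11.2488 m
R = 11.2488 m / 0.01 = 1125 cm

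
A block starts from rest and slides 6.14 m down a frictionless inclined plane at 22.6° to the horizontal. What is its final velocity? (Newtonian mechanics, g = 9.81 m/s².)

a = g sin(θ) = 9.81 × sin(22.6°) = 3.7699 m/s²
v = √(2ad) = √(2 × 3.7699 × 6.14) = 6.8 m/s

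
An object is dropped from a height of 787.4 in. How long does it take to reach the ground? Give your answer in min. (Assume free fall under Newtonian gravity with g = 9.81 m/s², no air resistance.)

h = 787.4 in × 0.0254 = 20.0 m
t = √(2h/g) = √(2 × 20.0 / 9.81) = 2.01928 s
t = 2.01928 s / 60.0 = 0.03365 min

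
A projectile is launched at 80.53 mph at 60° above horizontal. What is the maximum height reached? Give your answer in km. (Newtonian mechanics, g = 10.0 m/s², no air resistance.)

v₀ = 80.53 mph × 0.44704 = 36.0001 m/s
H = v₀² × sin²(θ) / (2g) = 36.0001² × sin(60°)² / (2 × 10.0) = 1296.01 × 0.75 / 20.0 = 48.6004 m
H = 48.6004 m / 1000.0 = 0.0486 km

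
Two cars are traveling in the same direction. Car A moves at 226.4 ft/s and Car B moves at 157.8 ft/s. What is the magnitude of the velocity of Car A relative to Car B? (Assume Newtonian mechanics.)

v_rel = |v_A - v_B| = |226.4 - 157.8| = 68.6 ft/s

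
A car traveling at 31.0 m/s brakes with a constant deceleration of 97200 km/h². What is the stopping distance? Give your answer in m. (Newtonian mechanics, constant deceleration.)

a = 97200 km/h² × 7.716049382716049e-05 = 7.5 m/s²
d = v₀² / (2a) = 31.0² / (2 × 7.5) = 961.0 / 15.0 = 64.07 m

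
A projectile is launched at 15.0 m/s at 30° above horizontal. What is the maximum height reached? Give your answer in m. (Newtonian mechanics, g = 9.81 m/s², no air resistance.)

H = v₀² × sin²(θ) / (2g) = 15.0² × sin(30°)² / (2 × 9.81) = 225.0 × 0.25 / 19.62 = 2.867 m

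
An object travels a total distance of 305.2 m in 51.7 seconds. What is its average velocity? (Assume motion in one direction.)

v_avg = Δd / Δt = 305.2 / 51.7 = 5.9 m/s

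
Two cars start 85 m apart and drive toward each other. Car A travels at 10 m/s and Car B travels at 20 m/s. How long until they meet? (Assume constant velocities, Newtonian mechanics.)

Combined speed: v_combined = 10 + 20 = 30 m/s
Time to meet: t = d/v_combined = 85/30 = 2.83 s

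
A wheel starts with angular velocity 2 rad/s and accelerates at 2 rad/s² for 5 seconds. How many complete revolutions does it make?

θ = ω₀t + ½αt² = 2×5 + ½×2×5² = 35.0 rad
Total revolutions = θ/(2π) = 35.0/(2π) = 5.57
Complete revolutions = ⌊5.57⌋ = 5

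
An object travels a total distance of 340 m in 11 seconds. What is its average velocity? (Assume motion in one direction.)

v_avg = Δd / Δt = 340 / 11 = 30.91 m/s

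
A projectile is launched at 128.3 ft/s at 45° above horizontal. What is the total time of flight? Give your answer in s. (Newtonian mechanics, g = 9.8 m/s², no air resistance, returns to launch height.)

v₀ = 128.3 ft/s × 0.3048 = 39.1058 m/s
T = 2 × v₀ × sin(θ) / g = 2 × 39.1058 × sin(45°) / 9.8 = 2 × 39.1058 × 0.707107 / 9.8 = 5.643 s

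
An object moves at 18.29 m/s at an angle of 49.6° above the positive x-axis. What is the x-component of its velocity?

vₓ = v cos(θ) = 18.29 × cos(49.6°) = 11.85 m/s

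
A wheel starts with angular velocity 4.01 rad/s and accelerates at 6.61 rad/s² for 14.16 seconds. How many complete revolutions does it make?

θ = ω₀t + ½αt² = 4.01×14.16 + ½×6.61×14.16² = 719.452608 rad
Total revolutions = θ/(2π) = 719.452608/(2π) = 114.5
Complete revolutions = ⌊114.5⌋ = 114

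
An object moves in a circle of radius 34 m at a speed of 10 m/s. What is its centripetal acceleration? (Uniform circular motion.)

a_c = v²/r = 10²/34 = 100/34 = 2.94 m/s²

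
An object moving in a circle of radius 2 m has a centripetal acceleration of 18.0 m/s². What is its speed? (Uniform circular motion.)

v = √(a_c × r) = √(18.0 × 2) = 6.0 m/s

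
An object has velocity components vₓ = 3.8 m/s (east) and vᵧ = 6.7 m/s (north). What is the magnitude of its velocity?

|v| = √(vₓ² + vᵧ²) = √(3.8² + 6.7²) = √(59.33) = 7.7 m/s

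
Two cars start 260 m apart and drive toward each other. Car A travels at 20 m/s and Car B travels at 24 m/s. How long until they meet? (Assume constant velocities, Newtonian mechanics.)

Combined speed: v_combined = 20 + 24 = 44 m/s
Time to meet: t = d/v_combined = 260/44 = 5.91 s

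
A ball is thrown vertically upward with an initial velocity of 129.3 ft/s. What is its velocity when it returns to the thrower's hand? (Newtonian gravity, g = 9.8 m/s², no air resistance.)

By conservation of energy (no air resistance), the ball returns to the throw height with the same speed as launch, but directed downward.
|v_ground| = v₀ = 129.3 ft/s
v_ground = 129.3 ft/s (downward)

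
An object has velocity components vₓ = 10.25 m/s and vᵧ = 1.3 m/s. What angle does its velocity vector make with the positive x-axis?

θ = arctan(vᵧ/vₓ) = arctan(1.3/10.25) = 7.23°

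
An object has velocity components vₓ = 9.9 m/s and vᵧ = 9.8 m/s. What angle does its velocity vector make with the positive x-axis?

θ = arctan(vᵧ/vₓ) = arctan(9.8/9.9) = 44.71°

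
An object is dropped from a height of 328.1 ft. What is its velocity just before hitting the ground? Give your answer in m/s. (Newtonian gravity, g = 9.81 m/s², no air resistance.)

h = 328.1 ft × 0.3048 = 100.005 m
v = √(2gh) = √(2 × 9.81 × 100.005) = 44.3 m/s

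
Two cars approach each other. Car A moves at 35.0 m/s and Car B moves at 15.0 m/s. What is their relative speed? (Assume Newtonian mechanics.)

v_rel = v_A + v_B = 35.0 + 15.0 = 50.0 m/s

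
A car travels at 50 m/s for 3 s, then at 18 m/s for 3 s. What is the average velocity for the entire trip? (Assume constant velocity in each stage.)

d₁ = v₁t₁ = 50 × 3 = 150 m
d₂ = v₂t₂ = 18 × 3 = 54 m
d_total = 204 m, t_total = 6 s
v_avg = d_total/t_total = 204/6 = 34.0 m/s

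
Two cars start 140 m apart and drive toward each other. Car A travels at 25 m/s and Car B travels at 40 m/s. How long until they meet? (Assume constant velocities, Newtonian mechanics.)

Combined speed: v_combined = 25 + 40 = 65 m/s
Time to meet: t = d/v_combined = 140/65 = 2.15 s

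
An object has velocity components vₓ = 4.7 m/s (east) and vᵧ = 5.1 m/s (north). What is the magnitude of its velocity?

|v| = √(vₓ² + vᵧ²) = √(4.7² + 5.1²) = √(48.1) = 6.94 m/s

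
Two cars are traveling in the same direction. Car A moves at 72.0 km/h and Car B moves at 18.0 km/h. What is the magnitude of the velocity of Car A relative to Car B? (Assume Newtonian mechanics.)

v_rel = |v_A - v_B| = |72.0 - 18.0| = 54.0 km/h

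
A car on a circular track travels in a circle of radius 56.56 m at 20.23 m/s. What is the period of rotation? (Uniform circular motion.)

T = 2πr/v = 2π×56.56/20.23 = 17.57 s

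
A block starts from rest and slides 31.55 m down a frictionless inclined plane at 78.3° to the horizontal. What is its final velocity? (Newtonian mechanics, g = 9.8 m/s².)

a = g sin(θ) = 9.8 × sin(78.3°) = 9.5964 m/s²
v = √(2ad) = √(2 × 9.5964 × 31.55) = 24.61 m/s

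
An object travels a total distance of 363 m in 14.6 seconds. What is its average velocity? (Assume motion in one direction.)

v_avg = Δd / Δt = 363 / 14.6 = 24.86 m/s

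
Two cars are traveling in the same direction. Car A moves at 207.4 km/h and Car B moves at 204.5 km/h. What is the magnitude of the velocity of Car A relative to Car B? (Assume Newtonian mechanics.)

v_rel = |v_A - v_B| = |207.4 - 204.5| = 2.9 km/h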